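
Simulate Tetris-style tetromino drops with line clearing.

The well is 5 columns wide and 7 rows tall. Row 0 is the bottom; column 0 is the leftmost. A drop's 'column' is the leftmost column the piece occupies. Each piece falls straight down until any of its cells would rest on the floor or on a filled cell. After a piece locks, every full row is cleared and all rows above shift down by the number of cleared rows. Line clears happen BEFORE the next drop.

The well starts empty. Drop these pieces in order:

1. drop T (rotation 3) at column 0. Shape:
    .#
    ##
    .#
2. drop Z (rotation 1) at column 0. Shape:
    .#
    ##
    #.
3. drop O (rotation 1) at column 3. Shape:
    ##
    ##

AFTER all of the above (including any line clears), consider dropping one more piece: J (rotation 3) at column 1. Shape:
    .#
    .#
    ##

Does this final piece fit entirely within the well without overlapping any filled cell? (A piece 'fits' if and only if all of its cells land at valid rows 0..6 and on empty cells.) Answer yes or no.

Answer: no

Derivation:
Drop 1: T rot3 at col 0 lands with bottom-row=0; cleared 0 line(s) (total 0); column heights now [2 3 0 0 0], max=3
Drop 2: Z rot1 at col 0 lands with bottom-row=2; cleared 0 line(s) (total 0); column heights now [4 5 0 0 0], max=5
Drop 3: O rot1 at col 3 lands with bottom-row=0; cleared 0 line(s) (total 0); column heights now [4 5 0 2 2], max=5
Test piece J rot3 at col 1 (width 2): heights before test = [4 5 0 2 2]; fits = False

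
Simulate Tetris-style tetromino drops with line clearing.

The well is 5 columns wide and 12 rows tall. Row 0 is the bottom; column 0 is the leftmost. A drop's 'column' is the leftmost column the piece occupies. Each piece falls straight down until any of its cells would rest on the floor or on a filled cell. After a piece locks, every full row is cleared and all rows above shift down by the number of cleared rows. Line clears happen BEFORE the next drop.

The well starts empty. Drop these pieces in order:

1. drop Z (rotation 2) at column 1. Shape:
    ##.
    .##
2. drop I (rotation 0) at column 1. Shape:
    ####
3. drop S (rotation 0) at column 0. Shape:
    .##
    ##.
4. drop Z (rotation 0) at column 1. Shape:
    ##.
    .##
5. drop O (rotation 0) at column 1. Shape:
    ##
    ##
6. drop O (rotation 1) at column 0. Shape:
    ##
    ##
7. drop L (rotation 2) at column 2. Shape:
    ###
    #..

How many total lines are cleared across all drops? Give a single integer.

Answer: 1

Derivation:
Drop 1: Z rot2 at col 1 lands with bottom-row=0; cleared 0 line(s) (total 0); column heights now [0 2 2 1 0], max=2
Drop 2: I rot0 at col 1 lands with bottom-row=2; cleared 0 line(s) (total 0); column heights now [0 3 3 3 3], max=3
Drop 3: S rot0 at col 0 lands with bottom-row=3; cleared 0 line(s) (total 0); column heights now [4 5 5 3 3], max=5
Drop 4: Z rot0 at col 1 lands with bottom-row=5; cleared 0 line(s) (total 0); column heights now [4 7 7 6 3], max=7
Drop 5: O rot0 at col 1 lands with bottom-row=7; cleared 0 line(s) (total 0); column heights now [4 9 9 6 3], max=9
Drop 6: O rot1 at col 0 lands with bottom-row=9; cleared 0 line(s) (total 0); column heights now [11 11 9 6 3], max=11
Drop 7: L rot2 at col 2 lands with bottom-row=9; cleared 1 line(s) (total 1); column heights now [10 10 10 6 3], max=10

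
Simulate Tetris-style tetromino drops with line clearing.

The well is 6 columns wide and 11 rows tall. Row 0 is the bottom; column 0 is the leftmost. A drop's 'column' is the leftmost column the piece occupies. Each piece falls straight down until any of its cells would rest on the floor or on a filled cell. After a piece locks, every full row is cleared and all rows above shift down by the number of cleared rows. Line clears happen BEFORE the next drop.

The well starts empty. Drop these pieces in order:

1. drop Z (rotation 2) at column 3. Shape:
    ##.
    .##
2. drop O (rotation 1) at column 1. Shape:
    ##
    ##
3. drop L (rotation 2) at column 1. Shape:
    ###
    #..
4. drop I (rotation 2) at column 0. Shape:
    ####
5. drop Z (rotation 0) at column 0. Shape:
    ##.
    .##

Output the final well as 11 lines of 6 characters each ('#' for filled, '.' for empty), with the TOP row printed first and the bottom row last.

Drop 1: Z rot2 at col 3 lands with bottom-row=0; cleared 0 line(s) (total 0); column heights now [0 0 0 2 2 1], max=2
Drop 2: O rot1 at col 1 lands with bottom-row=0; cleared 0 line(s) (total 0); column heights now [0 2 2 2 2 1], max=2
Drop 3: L rot2 at col 1 lands with bottom-row=2; cleared 0 line(s) (total 0); column heights now [0 4 4 4 2 1], max=4
Drop 4: I rot2 at col 0 lands with bottom-row=4; cleared 0 line(s) (total 0); column heights now [5 5 5 5 2 1], max=5
Drop 5: Z rot0 at col 0 lands with bottom-row=5; cleared 0 line(s) (total 0); column heights now [7 7 6 5 2 1], max=7

Answer: ......
......
......
......
##....
.##...
####..
.###..
.#....
.####.
.##.##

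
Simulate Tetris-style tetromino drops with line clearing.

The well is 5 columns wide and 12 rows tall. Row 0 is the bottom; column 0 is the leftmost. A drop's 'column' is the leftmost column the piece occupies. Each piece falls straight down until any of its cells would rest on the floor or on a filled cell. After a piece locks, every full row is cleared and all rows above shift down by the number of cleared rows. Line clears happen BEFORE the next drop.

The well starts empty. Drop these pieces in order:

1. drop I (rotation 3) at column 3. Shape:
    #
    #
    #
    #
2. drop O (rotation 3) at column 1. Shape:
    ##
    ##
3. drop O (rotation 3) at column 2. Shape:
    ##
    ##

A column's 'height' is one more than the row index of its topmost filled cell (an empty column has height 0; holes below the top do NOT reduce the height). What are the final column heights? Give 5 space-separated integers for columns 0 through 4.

Answer: 0 2 6 6 0

Derivation:
Drop 1: I rot3 at col 3 lands with bottom-row=0; cleared 0 line(s) (total 0); column heights now [0 0 0 4 0], max=4
Drop 2: O rot3 at col 1 lands with bottom-row=0; cleared 0 line(s) (total 0); column heights now [0 2 2 4 0], max=4
Drop 3: O rot3 at col 2 lands with bottom-row=4; cleared 0 line(s) (total 0); column heights now [0 2 6 6 0], max=6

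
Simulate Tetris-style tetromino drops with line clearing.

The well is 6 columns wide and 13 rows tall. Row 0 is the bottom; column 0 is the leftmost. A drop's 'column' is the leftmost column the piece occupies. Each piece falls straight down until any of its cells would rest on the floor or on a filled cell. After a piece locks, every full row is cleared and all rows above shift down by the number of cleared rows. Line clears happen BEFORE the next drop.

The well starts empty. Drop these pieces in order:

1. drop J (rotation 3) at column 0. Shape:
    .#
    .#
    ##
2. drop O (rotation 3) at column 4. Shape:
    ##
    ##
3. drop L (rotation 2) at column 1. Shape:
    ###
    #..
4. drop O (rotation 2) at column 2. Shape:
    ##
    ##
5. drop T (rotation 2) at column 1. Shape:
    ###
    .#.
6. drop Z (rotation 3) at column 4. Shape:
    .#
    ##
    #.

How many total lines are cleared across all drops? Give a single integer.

Drop 1: J rot3 at col 0 lands with bottom-row=0; cleared 0 line(s) (total 0); column heights now [1 3 0 0 0 0], max=3
Drop 2: O rot3 at col 4 lands with bottom-row=0; cleared 0 line(s) (total 0); column heights now [1 3 0 0 2 2], max=3
Drop 3: L rot2 at col 1 lands with bottom-row=3; cleared 0 line(s) (total 0); column heights now [1 5 5 5 2 2], max=5
Drop 4: O rot2 at col 2 lands with bottom-row=5; cleared 0 line(s) (total 0); column heights now [1 5 7 7 2 2], max=7
Drop 5: T rot2 at col 1 lands with bottom-row=7; cleared 0 line(s) (total 0); column heights now [1 9 9 9 2 2], max=9
Drop 6: Z rot3 at col 4 lands with bottom-row=2; cleared 0 line(s) (total 0); column heights now [1 9 9 9 4 5], max=9

Answer: 0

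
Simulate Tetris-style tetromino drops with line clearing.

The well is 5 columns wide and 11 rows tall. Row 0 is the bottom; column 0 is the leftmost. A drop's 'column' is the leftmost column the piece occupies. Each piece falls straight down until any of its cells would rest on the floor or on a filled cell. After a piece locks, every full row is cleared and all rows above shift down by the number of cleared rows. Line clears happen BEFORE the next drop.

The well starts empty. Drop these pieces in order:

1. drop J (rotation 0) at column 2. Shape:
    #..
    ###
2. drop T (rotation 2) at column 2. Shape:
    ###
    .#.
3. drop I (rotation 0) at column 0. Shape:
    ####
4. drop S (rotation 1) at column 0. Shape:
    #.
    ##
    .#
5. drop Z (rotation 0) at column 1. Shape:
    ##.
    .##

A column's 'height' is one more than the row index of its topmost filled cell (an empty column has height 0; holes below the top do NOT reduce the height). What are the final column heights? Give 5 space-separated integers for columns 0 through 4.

Answer: 7 7 7 6 3

Derivation:
Drop 1: J rot0 at col 2 lands with bottom-row=0; cleared 0 line(s) (total 0); column heights now [0 0 2 1 1], max=2
Drop 2: T rot2 at col 2 lands with bottom-row=1; cleared 0 line(s) (total 0); column heights now [0 0 3 3 3], max=3
Drop 3: I rot0 at col 0 lands with bottom-row=3; cleared 0 line(s) (total 0); column heights now [4 4 4 4 3], max=4
Drop 4: S rot1 at col 0 lands with bottom-row=4; cleared 0 line(s) (total 0); column heights now [7 6 4 4 3], max=7
Drop 5: Z rot0 at col 1 lands with bottom-row=5; cleared 0 line(s) (total 0); column heights now [7 7 7 6 3], max=7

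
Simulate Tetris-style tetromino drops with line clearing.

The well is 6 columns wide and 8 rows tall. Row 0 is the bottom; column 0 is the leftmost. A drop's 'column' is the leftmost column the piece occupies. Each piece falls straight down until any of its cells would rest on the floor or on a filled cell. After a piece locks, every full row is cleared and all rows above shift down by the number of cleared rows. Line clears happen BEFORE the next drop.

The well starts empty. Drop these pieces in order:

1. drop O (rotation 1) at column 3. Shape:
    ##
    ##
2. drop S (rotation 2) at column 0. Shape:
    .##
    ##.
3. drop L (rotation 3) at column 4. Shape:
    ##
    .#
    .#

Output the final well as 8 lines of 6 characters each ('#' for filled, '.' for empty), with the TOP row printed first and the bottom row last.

Answer: ......
......
......
......
......
....##
.#####
##.###

Derivation:
Drop 1: O rot1 at col 3 lands with bottom-row=0; cleared 0 line(s) (total 0); column heights now [0 0 0 2 2 0], max=2
Drop 2: S rot2 at col 0 lands with bottom-row=0; cleared 0 line(s) (total 0); column heights now [1 2 2 2 2 0], max=2
Drop 3: L rot3 at col 4 lands with bottom-row=0; cleared 0 line(s) (total 0); column heights now [1 2 2 2 3 3], max=3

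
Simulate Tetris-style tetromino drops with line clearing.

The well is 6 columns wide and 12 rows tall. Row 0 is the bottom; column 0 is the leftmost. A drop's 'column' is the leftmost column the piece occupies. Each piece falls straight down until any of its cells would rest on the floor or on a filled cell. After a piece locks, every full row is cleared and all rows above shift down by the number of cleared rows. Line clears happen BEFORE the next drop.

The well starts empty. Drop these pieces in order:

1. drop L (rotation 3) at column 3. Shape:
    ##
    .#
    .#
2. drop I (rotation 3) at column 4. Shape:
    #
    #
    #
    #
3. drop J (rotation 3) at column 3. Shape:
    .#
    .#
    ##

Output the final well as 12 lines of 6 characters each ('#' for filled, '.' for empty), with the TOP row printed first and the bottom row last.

Drop 1: L rot3 at col 3 lands with bottom-row=0; cleared 0 line(s) (total 0); column heights now [0 0 0 3 3 0], max=3
Drop 2: I rot3 at col 4 lands with bottom-row=3; cleared 0 line(s) (total 0); column heights now [0 0 0 3 7 0], max=7
Drop 3: J rot3 at col 3 lands with bottom-row=7; cleared 0 line(s) (total 0); column heights now [0 0 0 8 10 0], max=10

Answer: ......
......
....#.
....#.
...##.
....#.
....#.
....#.
....#.
...##.
....#.
....#.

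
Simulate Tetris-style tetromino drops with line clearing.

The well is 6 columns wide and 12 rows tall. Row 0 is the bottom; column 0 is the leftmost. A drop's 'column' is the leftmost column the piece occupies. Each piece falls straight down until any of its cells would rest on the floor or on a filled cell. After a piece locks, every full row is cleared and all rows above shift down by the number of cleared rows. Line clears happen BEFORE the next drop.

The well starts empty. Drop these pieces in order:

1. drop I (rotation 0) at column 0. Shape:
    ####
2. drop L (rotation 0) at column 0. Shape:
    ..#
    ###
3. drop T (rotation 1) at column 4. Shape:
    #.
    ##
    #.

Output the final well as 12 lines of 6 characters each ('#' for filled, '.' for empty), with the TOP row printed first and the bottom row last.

Answer: ......
......
......
......
......
......
......
......
......
..#.#.
###.##
#####.

Derivation:
Drop 1: I rot0 at col 0 lands with bottom-row=0; cleared 0 line(s) (total 0); column heights now [1 1 1 1 0 0], max=1
Drop 2: L rot0 at col 0 lands with bottom-row=1; cleared 0 line(s) (total 0); column heights now [2 2 3 1 0 0], max=3
Drop 3: T rot1 at col 4 lands with bottom-row=0; cleared 0 line(s) (total 0); column heights now [2 2 3 1 3 2], max=3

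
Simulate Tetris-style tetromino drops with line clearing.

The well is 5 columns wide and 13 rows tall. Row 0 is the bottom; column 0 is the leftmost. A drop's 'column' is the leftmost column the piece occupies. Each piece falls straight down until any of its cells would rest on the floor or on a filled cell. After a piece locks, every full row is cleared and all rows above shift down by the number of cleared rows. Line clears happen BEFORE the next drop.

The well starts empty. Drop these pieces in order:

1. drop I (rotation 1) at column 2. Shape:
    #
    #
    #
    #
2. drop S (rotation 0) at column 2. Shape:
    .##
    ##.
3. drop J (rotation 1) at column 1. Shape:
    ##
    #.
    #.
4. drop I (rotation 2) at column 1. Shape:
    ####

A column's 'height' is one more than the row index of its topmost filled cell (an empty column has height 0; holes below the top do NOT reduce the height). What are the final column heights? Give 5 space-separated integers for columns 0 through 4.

Answer: 0 7 7 7 7

Derivation:
Drop 1: I rot1 at col 2 lands with bottom-row=0; cleared 0 line(s) (total 0); column heights now [0 0 4 0 0], max=4
Drop 2: S rot0 at col 2 lands with bottom-row=4; cleared 0 line(s) (total 0); column heights now [0 0 5 6 6], max=6
Drop 3: J rot1 at col 1 lands with bottom-row=3; cleared 0 line(s) (total 0); column heights now [0 6 6 6 6], max=6
Drop 4: I rot2 at col 1 lands with bottom-row=6; cleared 0 line(s) (total 0); column heights now [0 7 7 7 7], max=7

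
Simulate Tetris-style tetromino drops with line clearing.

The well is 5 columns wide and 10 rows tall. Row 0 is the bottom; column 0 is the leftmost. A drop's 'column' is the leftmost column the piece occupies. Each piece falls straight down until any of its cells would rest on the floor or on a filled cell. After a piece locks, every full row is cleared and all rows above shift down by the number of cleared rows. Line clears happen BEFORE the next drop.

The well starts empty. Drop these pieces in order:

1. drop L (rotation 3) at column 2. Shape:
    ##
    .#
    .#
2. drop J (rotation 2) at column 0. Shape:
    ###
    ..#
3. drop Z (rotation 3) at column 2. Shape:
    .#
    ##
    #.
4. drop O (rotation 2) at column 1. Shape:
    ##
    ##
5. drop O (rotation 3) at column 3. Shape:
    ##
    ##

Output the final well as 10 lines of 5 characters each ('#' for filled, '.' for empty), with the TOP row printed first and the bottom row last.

Drop 1: L rot3 at col 2 lands with bottom-row=0; cleared 0 line(s) (total 0); column heights now [0 0 3 3 0], max=3
Drop 2: J rot2 at col 0 lands with bottom-row=3; cleared 0 line(s) (total 0); column heights now [5 5 5 3 0], max=5
Drop 3: Z rot3 at col 2 lands with bottom-row=5; cleared 0 line(s) (total 0); column heights now [5 5 7 8 0], max=8
Drop 4: O rot2 at col 1 lands with bottom-row=7; cleared 0 line(s) (total 0); column heights now [5 9 9 8 0], max=9
Drop 5: O rot3 at col 3 lands with bottom-row=8; cleared 0 line(s) (total 0); column heights now [5 9 9 10 10], max=10

Answer: ...##
.####
.###.
..##.
..#..
###..
..#..
..##.
...#.
...#.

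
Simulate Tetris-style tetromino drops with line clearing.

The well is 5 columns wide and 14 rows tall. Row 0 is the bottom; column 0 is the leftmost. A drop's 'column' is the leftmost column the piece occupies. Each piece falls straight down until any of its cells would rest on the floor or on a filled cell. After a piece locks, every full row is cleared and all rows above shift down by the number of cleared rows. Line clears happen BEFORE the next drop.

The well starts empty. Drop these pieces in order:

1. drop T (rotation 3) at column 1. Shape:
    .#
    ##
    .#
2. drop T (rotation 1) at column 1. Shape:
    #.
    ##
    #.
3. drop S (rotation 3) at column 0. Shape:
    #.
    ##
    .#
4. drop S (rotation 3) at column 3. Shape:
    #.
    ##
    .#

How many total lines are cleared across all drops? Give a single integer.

Answer: 0

Derivation:
Drop 1: T rot3 at col 1 lands with bottom-row=0; cleared 0 line(s) (total 0); column heights now [0 2 3 0 0], max=3
Drop 2: T rot1 at col 1 lands with bottom-row=2; cleared 0 line(s) (total 0); column heights now [0 5 4 0 0], max=5
Drop 3: S rot3 at col 0 lands with bottom-row=5; cleared 0 line(s) (total 0); column heights now [8 7 4 0 0], max=8
Drop 4: S rot3 at col 3 lands with bottom-row=0; cleared 0 line(s) (total 0); column heights now [8 7 4 3 2], max=8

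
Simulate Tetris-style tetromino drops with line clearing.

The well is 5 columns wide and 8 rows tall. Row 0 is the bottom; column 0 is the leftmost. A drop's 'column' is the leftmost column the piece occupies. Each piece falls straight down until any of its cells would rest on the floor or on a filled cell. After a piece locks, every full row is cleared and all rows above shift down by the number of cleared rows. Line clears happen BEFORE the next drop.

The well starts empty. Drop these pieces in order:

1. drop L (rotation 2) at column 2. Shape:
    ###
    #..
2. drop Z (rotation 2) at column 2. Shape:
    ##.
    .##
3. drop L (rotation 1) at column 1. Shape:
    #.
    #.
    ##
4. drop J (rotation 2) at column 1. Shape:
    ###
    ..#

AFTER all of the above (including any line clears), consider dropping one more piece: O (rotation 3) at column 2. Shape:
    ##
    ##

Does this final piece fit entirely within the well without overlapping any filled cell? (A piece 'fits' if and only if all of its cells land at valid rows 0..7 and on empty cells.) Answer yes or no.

Answer: no

Derivation:
Drop 1: L rot2 at col 2 lands with bottom-row=0; cleared 0 line(s) (total 0); column heights now [0 0 2 2 2], max=2
Drop 2: Z rot2 at col 2 lands with bottom-row=2; cleared 0 line(s) (total 0); column heights now [0 0 4 4 3], max=4
Drop 3: L rot1 at col 1 lands with bottom-row=4; cleared 0 line(s) (total 0); column heights now [0 7 5 4 3], max=7
Drop 4: J rot2 at col 1 lands with bottom-row=6; cleared 0 line(s) (total 0); column heights now [0 8 8 8 3], max=8
Test piece O rot3 at col 2 (width 2): heights before test = [0 8 8 8 3]; fits = False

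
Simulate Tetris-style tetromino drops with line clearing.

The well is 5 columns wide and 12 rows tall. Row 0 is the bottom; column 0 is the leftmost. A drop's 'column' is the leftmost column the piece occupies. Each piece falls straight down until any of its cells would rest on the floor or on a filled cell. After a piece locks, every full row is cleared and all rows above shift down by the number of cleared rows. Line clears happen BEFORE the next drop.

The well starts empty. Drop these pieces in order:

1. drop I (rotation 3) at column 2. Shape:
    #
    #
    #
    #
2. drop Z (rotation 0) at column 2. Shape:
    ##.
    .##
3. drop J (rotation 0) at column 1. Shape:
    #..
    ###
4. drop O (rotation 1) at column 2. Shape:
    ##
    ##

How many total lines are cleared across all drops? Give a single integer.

Drop 1: I rot3 at col 2 lands with bottom-row=0; cleared 0 line(s) (total 0); column heights now [0 0 4 0 0], max=4
Drop 2: Z rot0 at col 2 lands with bottom-row=3; cleared 0 line(s) (total 0); column heights now [0 0 5 5 4], max=5
Drop 3: J rot0 at col 1 lands with bottom-row=5; cleared 0 line(s) (total 0); column heights now [0 7 6 6 4], max=7
Drop 4: O rot1 at col 2 lands with bottom-row=6; cleared 0 line(s) (total 0); column heights now [0 7 8 8 4], max=8

Answer: 0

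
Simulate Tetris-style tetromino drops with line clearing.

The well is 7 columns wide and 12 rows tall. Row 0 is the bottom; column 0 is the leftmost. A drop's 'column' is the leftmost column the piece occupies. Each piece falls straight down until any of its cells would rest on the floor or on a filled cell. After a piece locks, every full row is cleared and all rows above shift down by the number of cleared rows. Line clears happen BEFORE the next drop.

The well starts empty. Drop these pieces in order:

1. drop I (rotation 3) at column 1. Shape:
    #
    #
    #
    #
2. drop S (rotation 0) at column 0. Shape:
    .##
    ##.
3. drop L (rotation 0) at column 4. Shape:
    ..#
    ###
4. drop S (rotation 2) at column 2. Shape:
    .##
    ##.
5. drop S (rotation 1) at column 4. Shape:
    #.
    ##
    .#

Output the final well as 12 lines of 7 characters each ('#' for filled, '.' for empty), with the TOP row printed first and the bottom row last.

Drop 1: I rot3 at col 1 lands with bottom-row=0; cleared 0 line(s) (total 0); column heights now [0 4 0 0 0 0 0], max=4
Drop 2: S rot0 at col 0 lands with bottom-row=4; cleared 0 line(s) (total 0); column heights now [5 6 6 0 0 0 0], max=6
Drop 3: L rot0 at col 4 lands with bottom-row=0; cleared 0 line(s) (total 0); column heights now [5 6 6 0 1 1 2], max=6
Drop 4: S rot2 at col 2 lands with bottom-row=6; cleared 0 line(s) (total 0); column heights now [5 6 7 8 8 1 2], max=8
Drop 5: S rot1 at col 4 lands with bottom-row=7; cleared 0 line(s) (total 0); column heights now [5 6 7 8 10 9 2], max=10

Answer: .......
.......
....#..
....##.
...###.
..##...
.##....
##.....
.#.....
.#.....
.#....#
.#..###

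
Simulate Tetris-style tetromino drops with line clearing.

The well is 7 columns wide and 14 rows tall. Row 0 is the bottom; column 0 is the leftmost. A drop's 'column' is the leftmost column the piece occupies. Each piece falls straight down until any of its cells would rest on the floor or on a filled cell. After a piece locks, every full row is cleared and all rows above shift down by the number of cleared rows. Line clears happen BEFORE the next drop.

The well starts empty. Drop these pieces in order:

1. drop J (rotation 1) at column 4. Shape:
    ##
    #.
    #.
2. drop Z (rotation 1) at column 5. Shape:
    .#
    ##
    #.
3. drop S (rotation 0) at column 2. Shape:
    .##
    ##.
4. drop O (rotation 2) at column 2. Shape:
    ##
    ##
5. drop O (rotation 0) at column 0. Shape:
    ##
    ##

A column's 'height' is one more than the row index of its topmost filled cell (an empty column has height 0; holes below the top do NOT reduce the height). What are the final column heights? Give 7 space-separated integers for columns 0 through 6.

Drop 1: J rot1 at col 4 lands with bottom-row=0; cleared 0 line(s) (total 0); column heights now [0 0 0 0 3 3 0], max=3
Drop 2: Z rot1 at col 5 lands with bottom-row=3; cleared 0 line(s) (total 0); column heights now [0 0 0 0 3 5 6], max=6
Drop 3: S rot0 at col 2 lands with bottom-row=2; cleared 0 line(s) (total 0); column heights now [0 0 3 4 4 5 6], max=6
Drop 4: O rot2 at col 2 lands with bottom-row=4; cleared 0 line(s) (total 0); column heights now [0 0 6 6 4 5 6], max=6
Drop 5: O rot0 at col 0 lands with bottom-row=0; cleared 0 line(s) (total 0); column heights now [2 2 6 6 4 5 6], max=6

Answer: 2 2 6 6 4 5 6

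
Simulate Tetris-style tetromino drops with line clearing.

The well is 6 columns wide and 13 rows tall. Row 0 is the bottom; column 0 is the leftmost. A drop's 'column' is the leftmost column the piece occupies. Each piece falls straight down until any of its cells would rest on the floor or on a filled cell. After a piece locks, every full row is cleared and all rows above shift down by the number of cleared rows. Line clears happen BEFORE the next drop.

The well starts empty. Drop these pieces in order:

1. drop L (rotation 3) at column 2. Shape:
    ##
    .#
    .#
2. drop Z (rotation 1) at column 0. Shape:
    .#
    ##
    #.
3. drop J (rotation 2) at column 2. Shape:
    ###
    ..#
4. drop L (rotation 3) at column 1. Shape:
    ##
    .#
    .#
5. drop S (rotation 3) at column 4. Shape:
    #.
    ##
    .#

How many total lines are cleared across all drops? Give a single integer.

Answer: 0

Derivation:
Drop 1: L rot3 at col 2 lands with bottom-row=0; cleared 0 line(s) (total 0); column heights now [0 0 3 3 0 0], max=3
Drop 2: Z rot1 at col 0 lands with bottom-row=0; cleared 0 line(s) (total 0); column heights now [2 3 3 3 0 0], max=3
Drop 3: J rot2 at col 2 lands with bottom-row=2; cleared 0 line(s) (total 0); column heights now [2 3 4 4 4 0], max=4
Drop 4: L rot3 at col 1 lands with bottom-row=4; cleared 0 line(s) (total 0); column heights now [2 7 7 4 4 0], max=7
Drop 5: S rot3 at col 4 lands with bottom-row=3; cleared 0 line(s) (total 0); column heights now [2 7 7 4 6 5], max=7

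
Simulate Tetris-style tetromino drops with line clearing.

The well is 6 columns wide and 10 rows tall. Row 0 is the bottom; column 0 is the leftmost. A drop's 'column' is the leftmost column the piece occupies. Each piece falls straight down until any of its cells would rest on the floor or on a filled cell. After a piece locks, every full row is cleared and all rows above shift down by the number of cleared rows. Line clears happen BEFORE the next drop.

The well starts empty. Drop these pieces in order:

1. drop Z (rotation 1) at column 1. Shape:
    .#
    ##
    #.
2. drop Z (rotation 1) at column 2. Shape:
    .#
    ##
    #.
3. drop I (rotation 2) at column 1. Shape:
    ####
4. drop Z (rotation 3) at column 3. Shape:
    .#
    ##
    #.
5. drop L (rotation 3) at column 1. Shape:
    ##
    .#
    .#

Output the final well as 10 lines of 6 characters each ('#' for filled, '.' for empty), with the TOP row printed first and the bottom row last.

Answer: .##.#.
..###.
..##..
.####.
...#..
..##..
..#...
..#...
.##...
.#....

Derivation:
Drop 1: Z rot1 at col 1 lands with bottom-row=0; cleared 0 line(s) (total 0); column heights now [0 2 3 0 0 0], max=3
Drop 2: Z rot1 at col 2 lands with bottom-row=3; cleared 0 line(s) (total 0); column heights now [0 2 5 6 0 0], max=6
Drop 3: I rot2 at col 1 lands with bottom-row=6; cleared 0 line(s) (total 0); column heights now [0 7 7 7 7 0], max=7
Drop 4: Z rot3 at col 3 lands with bottom-row=7; cleared 0 line(s) (total 0); column heights now [0 7 7 9 10 0], max=10
Drop 5: L rot3 at col 1 lands with bottom-row=7; cleared 0 line(s) (total 0); column heights now [0 10 10 9 10 0], max=10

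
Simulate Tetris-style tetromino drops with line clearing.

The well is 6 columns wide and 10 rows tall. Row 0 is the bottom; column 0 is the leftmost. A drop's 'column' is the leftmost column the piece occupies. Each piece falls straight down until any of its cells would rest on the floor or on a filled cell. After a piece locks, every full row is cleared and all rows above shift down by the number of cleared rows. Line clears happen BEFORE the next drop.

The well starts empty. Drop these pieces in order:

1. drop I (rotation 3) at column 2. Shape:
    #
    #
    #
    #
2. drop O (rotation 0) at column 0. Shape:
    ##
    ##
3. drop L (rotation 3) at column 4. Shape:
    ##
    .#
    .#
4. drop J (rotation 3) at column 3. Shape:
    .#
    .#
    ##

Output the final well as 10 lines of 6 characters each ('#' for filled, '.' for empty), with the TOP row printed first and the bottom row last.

Answer: ......
......
......
......
....#.
....#.
..###.
..#.##
###..#
###..#

Derivation:
Drop 1: I rot3 at col 2 lands with bottom-row=0; cleared 0 line(s) (total 0); column heights now [0 0 4 0 0 0], max=4
Drop 2: O rot0 at col 0 lands with bottom-row=0; cleared 0 line(s) (total 0); column heights now [2 2 4 0 0 0], max=4
Drop 3: L rot3 at col 4 lands with bottom-row=0; cleared 0 line(s) (total 0); column heights now [2 2 4 0 3 3], max=4
Drop 4: J rot3 at col 3 lands with bottom-row=3; cleared 0 line(s) (total 0); column heights now [2 2 4 4 6 3], max=6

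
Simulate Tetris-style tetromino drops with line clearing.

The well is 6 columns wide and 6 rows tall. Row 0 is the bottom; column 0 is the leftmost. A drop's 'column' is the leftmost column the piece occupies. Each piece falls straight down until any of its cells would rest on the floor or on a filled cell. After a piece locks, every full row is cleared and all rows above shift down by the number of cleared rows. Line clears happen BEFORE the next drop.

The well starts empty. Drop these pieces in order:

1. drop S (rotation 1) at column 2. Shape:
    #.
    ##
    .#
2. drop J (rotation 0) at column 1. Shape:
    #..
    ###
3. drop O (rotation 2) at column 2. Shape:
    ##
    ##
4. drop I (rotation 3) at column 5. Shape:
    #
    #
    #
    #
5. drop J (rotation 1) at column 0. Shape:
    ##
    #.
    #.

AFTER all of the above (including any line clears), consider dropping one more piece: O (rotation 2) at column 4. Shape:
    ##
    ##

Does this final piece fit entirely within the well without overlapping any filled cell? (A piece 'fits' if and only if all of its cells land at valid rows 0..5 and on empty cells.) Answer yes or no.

Answer: yes

Derivation:
Drop 1: S rot1 at col 2 lands with bottom-row=0; cleared 0 line(s) (total 0); column heights now [0 0 3 2 0 0], max=3
Drop 2: J rot0 at col 1 lands with bottom-row=3; cleared 0 line(s) (total 0); column heights now [0 5 4 4 0 0], max=5
Drop 3: O rot2 at col 2 lands with bottom-row=4; cleared 0 line(s) (total 0); column heights now [0 5 6 6 0 0], max=6
Drop 4: I rot3 at col 5 lands with bottom-row=0; cleared 0 line(s) (total 0); column heights now [0 5 6 6 0 4], max=6
Drop 5: J rot1 at col 0 lands with bottom-row=3; cleared 0 line(s) (total 0); column heights now [6 6 6 6 0 4], max=6
Test piece O rot2 at col 4 (width 2): heights before test = [6 6 6 6 0 4]; fits = True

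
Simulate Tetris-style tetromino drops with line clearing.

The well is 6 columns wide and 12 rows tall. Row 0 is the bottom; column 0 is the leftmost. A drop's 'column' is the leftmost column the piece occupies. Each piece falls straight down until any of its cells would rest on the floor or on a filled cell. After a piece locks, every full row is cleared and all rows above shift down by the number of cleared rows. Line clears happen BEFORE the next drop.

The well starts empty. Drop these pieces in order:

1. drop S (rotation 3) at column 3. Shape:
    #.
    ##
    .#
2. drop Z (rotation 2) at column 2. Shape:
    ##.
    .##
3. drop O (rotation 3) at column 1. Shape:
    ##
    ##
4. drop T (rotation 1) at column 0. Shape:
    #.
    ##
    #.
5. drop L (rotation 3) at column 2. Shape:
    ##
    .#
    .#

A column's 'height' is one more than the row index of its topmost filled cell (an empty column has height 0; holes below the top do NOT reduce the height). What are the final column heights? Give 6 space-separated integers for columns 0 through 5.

Drop 1: S rot3 at col 3 lands with bottom-row=0; cleared 0 line(s) (total 0); column heights now [0 0 0 3 2 0], max=3
Drop 2: Z rot2 at col 2 lands with bottom-row=3; cleared 0 line(s) (total 0); column heights now [0 0 5 5 4 0], max=5
Drop 3: O rot3 at col 1 lands with bottom-row=5; cleared 0 line(s) (total 0); column heights now [0 7 7 5 4 0], max=7
Drop 4: T rot1 at col 0 lands with bottom-row=6; cleared 0 line(s) (total 0); column heights now [9 8 7 5 4 0], max=9
Drop 5: L rot3 at col 2 lands with bottom-row=5; cleared 0 line(s) (total 0); column heights now [9 8 8 8 4 0], max=9

Answer: 9 8 8 8 4 0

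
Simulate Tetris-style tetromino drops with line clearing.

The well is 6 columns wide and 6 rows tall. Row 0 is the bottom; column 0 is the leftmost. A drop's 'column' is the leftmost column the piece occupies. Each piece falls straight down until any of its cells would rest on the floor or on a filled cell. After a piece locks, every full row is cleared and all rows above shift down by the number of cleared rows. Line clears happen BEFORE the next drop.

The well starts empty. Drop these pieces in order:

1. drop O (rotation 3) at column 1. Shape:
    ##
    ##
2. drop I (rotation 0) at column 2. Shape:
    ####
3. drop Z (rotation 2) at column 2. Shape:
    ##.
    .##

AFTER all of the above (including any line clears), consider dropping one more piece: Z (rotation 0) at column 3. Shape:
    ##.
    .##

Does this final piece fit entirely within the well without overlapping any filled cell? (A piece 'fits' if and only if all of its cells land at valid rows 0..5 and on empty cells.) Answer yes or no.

Answer: yes

Derivation:
Drop 1: O rot3 at col 1 lands with bottom-row=0; cleared 0 line(s) (total 0); column heights now [0 2 2 0 0 0], max=2
Drop 2: I rot0 at col 2 lands with bottom-row=2; cleared 0 line(s) (total 0); column heights now [0 2 3 3 3 3], max=3
Drop 3: Z rot2 at col 2 lands with bottom-row=3; cleared 0 line(s) (total 0); column heights now [0 2 5 5 4 3], max=5
Test piece Z rot0 at col 3 (width 3): heights before test = [0 2 5 5 4 3]; fits = True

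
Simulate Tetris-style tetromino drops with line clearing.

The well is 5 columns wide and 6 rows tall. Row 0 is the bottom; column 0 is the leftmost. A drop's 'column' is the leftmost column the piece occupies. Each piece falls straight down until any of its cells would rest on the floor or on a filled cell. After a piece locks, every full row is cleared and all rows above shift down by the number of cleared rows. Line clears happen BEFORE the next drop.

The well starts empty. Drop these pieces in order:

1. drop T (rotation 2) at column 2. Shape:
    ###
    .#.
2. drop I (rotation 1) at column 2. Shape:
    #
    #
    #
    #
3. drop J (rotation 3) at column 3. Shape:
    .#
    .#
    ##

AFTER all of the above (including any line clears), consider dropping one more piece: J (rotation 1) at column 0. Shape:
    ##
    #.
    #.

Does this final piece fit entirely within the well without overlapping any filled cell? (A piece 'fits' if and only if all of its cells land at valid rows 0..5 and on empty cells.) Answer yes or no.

Answer: yes

Derivation:
Drop 1: T rot2 at col 2 lands with bottom-row=0; cleared 0 line(s) (total 0); column heights now [0 0 2 2 2], max=2
Drop 2: I rot1 at col 2 lands with bottom-row=2; cleared 0 line(s) (total 0); column heights now [0 0 6 2 2], max=6
Drop 3: J rot3 at col 3 lands with bottom-row=2; cleared 0 line(s) (total 0); column heights now [0 0 6 3 5], max=6
Test piece J rot1 at col 0 (width 2): heights before test = [0 0 6 3 5]; fits = True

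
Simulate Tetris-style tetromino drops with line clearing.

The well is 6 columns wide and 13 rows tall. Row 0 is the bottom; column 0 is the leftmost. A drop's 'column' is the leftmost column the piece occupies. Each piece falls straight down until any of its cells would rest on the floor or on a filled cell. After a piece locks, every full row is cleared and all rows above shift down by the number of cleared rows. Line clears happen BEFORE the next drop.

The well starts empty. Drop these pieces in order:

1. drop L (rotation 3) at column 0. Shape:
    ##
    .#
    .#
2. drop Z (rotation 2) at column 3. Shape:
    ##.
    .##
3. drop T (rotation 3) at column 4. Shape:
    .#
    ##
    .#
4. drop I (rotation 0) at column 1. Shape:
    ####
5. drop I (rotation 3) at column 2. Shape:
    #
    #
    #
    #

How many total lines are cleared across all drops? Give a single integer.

Answer: 0

Derivation:
Drop 1: L rot3 at col 0 lands with bottom-row=0; cleared 0 line(s) (total 0); column heights now [3 3 0 0 0 0], max=3
Drop 2: Z rot2 at col 3 lands with bottom-row=0; cleared 0 line(s) (total 0); column heights now [3 3 0 2 2 1], max=3
Drop 3: T rot3 at col 4 lands with bottom-row=1; cleared 0 line(s) (total 0); column heights now [3 3 0 2 3 4], max=4
Drop 4: I rot0 at col 1 lands with bottom-row=3; cleared 0 line(s) (total 0); column heights now [3 4 4 4 4 4], max=4
Drop 5: I rot3 at col 2 lands with bottom-row=4; cleared 0 line(s) (total 0); column heights now [3 4 8 4 4 4], max=8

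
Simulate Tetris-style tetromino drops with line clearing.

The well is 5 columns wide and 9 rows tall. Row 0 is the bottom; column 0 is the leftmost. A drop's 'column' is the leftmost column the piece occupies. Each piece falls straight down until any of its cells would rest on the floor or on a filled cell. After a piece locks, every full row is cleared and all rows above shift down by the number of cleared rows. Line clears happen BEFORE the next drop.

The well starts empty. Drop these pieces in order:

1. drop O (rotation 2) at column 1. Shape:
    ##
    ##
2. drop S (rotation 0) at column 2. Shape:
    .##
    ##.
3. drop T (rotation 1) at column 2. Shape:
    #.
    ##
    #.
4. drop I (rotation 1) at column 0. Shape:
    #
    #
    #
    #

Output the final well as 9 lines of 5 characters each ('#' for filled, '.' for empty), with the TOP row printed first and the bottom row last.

Answer: .....
.....
.....
..#..
..##.
#.###
#.##.
###..
###..

Derivation:
Drop 1: O rot2 at col 1 lands with bottom-row=0; cleared 0 line(s) (total 0); column heights now [0 2 2 0 0], max=2
Drop 2: S rot0 at col 2 lands with bottom-row=2; cleared 0 line(s) (total 0); column heights now [0 2 3 4 4], max=4
Drop 3: T rot1 at col 2 lands with bottom-row=3; cleared 0 line(s) (total 0); column heights now [0 2 6 5 4], max=6
Drop 4: I rot1 at col 0 lands with bottom-row=0; cleared 0 line(s) (total 0); column heights now [4 2 6 5 4], max=6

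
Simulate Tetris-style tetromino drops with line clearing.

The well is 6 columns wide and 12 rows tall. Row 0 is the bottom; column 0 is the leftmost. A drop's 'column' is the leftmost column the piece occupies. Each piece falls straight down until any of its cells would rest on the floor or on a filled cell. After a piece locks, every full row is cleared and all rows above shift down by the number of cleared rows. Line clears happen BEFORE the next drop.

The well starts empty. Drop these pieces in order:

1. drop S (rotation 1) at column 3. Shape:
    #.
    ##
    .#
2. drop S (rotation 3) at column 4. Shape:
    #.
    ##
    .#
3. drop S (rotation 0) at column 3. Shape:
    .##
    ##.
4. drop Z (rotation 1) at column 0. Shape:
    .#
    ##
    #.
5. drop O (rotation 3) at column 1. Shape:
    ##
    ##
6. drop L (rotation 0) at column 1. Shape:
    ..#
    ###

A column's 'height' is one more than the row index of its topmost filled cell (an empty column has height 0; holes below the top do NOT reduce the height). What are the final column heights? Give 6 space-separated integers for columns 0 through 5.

Answer: 2 6 6 7 6 6

Derivation:
Drop 1: S rot1 at col 3 lands with bottom-row=0; cleared 0 line(s) (total 0); column heights now [0 0 0 3 2 0], max=3
Drop 2: S rot3 at col 4 lands with bottom-row=1; cleared 0 line(s) (total 0); column heights now [0 0 0 3 4 3], max=4
Drop 3: S rot0 at col 3 lands with bottom-row=4; cleared 0 line(s) (total 0); column heights now [0 0 0 5 6 6], max=6
Drop 4: Z rot1 at col 0 lands with bottom-row=0; cleared 0 line(s) (total 0); column heights now [2 3 0 5 6 6], max=6
Drop 5: O rot3 at col 1 lands with bottom-row=3; cleared 0 line(s) (total 0); column heights now [2 5 5 5 6 6], max=6
Drop 6: L rot0 at col 1 lands with bottom-row=5; cleared 0 line(s) (total 0); column heights now [2 6 6 7 6 6], max=7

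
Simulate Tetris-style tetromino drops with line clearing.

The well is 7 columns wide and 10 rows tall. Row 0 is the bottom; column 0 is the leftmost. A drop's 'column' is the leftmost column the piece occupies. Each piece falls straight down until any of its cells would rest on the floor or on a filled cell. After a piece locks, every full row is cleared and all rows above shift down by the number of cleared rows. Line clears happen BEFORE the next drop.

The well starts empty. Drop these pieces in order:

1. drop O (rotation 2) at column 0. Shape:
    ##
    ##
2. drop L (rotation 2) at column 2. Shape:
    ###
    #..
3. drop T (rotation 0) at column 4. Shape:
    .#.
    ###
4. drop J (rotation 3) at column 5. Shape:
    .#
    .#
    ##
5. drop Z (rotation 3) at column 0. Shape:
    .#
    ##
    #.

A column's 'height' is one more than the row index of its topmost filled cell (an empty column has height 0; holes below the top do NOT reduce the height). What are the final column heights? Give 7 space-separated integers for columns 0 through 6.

Drop 1: O rot2 at col 0 lands with bottom-row=0; cleared 0 line(s) (total 0); column heights now [2 2 0 0 0 0 0], max=2
Drop 2: L rot2 at col 2 lands with bottom-row=0; cleared 0 line(s) (total 0); column heights now [2 2 2 2 2 0 0], max=2
Drop 3: T rot0 at col 4 lands with bottom-row=2; cleared 0 line(s) (total 0); column heights now [2 2 2 2 3 4 3], max=4
Drop 4: J rot3 at col 5 lands with bottom-row=4; cleared 0 line(s) (total 0); column heights now [2 2 2 2 3 5 7], max=7
Drop 5: Z rot3 at col 0 lands with bottom-row=2; cleared 0 line(s) (total 0); column heights now [4 5 2 2 3 5 7], max=7

Answer: 4 5 2 2 3 5 7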